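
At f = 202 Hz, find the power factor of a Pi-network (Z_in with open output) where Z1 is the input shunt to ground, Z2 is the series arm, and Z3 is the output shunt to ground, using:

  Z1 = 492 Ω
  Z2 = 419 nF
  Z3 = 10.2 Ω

Step 1 — Angular frequency: ω = 2π·f = 2π·202 = 1269 rad/s.
Step 2 — Component impedances:
  Z1: Z = R = 492 Ω
  Z2: Z = 1/(jωC) = -j/(ω·C) = 0 - j1880 Ω
  Z3: Z = R = 10.2 Ω
Step 3 — With open output, the series arm Z2 and the output shunt Z3 appear in series to ground: Z2 + Z3 = 10.2 - j1880 Ω.
Step 4 — Parallel with input shunt Z1: Z_in = Z1 || (Z2 + Z3) = 459.9 - j120.2 Ω = 475.3∠-14.6° Ω.
Step 5 — Power factor: PF = cos(φ) = Re(Z)/|Z| = 459.91/475.35 = 0.9675.
Step 6 — Type: Im(Z) = -120.2 ⇒ leading (phase φ = -14.6°).

PF = 0.9675 (leading, φ = -14.6°)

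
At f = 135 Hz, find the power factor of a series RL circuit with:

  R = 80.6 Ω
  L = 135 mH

Step 1 — Angular frequency: ω = 2π·f = 2π·135 = 848.2 rad/s.
Step 2 — Component impedances:
  R: Z = R = 80.6 Ω
  L: Z = jωL = j·848.2·0.135 = 0 + j114.5 Ω
Step 3 — Series combination: Z_total = R + L = 80.6 + j114.5 Ω = 140∠54.9° Ω.
Step 4 — Power factor: PF = cos(φ) = Re(Z)/|Z| = 80.6/140.03 = 0.5756.
Step 5 — Type: Im(Z) = 114.5 ⇒ lagging (phase φ = 54.9°).

PF = 0.5756 (lagging, φ = 54.9°)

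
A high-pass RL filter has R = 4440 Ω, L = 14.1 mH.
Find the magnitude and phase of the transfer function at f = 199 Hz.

Step 1 — Angular frequency: ω = 2π·199 = 1250 rad/s.
Step 2 — Transfer function: H(jω) = jωL/(R + jωL).
Step 3 — Numerator jωL = j·17.63; denominator R + jωL = 4440 + j17.63.
Step 4 — H = 1.577e-05 + j0.003971.
Step 5 — Magnitude: |H| = 0.003971 (-48.0 dB); phase: φ = 89.8°.

|H| = 0.003971 (-48.0 dB), φ = 89.8°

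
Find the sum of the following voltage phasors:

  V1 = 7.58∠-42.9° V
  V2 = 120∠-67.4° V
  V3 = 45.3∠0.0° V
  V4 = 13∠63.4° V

Step 1 — Convert each phasor to rectangular form:
  V1 = 7.58·(cos(-42.9°) + j·sin(-42.9°)) = 5.553 - j5.16 V
  V2 = 120·(cos(-67.4°) + j·sin(-67.4°)) = 46.12 - j110.8 V
  V3 = 45.3·(cos(0.0°) + j·sin(0.0°)) = 45.3 V
  V4 = 13·(cos(63.4°) + j·sin(63.4°)) = 5.821 + j11.62 V
Step 2 — Sum components: V_total = 102.8 - j104.3 V.
Step 3 — Convert to polar: |V_total| = 146.5 V, ∠V_total = -45.4°.

V_total = 146.5∠-45.4° V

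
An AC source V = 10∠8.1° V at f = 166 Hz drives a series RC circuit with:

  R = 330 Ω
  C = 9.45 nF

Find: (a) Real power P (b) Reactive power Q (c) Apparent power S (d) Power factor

Step 1 — Angular frequency: ω = 2π·f = 2π·166 = 1043 rad/s.
Step 2 — Component impedances:
  R: Z = R = 330 Ω
  C: Z = 1/(jωC) = -j/(ω·C) = 0 - j1.015e+05 Ω
Step 3 — Series combination: Z_total = R + C = 330 - j1.015e+05 Ω = 1.015e+05∠-89.8° Ω.
Step 4 — Source phasor: V = 10∠8.1° V = 9.9 + j1.409 V.
Step 5 — Current: I = V / Z = -1.357e-05 + j9.763e-05 A = 9.856e-05∠97.9° A.
Step 6 — Complex power: S = V·I* = 3.206e-06 - j0.0009856 VA.
Step 7 — Real power: P = Re(S) = 3.206e-06 W.
Step 8 — Reactive power: Q = Im(S) = -0.0009856 VAR.
Step 9 — Apparent power: |S| = 0.0009856 VA.
Step 10 — Power factor: PF = P/|S| = 0.003253 (leading).

(a) P = 3.206e-06 W  (b) Q = -0.0009856 VAR  (c) S = 0.0009856 VA  (d) PF = 0.003253 (leading)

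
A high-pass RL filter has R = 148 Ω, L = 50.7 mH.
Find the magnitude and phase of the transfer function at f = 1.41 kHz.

Step 1 — Angular frequency: ω = 2π·1410 = 8859 rad/s.
Step 2 — Transfer function: H(jω) = jωL/(R + jωL).
Step 3 — Numerator jωL = j·449.2; denominator R + jωL = 148 + j449.2.
Step 4 — H = 0.9021 + j0.2972.
Step 5 — Magnitude: |H| = 0.9498 (-0.4 dB); phase: φ = 18.2°.

|H| = 0.9498 (-0.4 dB), φ = 18.2°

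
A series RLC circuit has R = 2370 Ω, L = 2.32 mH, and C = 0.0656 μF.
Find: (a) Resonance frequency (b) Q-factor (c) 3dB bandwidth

Step 1 — Resonance: ω₀ = 1/√(LC) = 1/√(0.00232·6.56e-08) = 8.106e+04 rad/s.
Step 2 — f₀ = ω₀/(2π) = 1.29e+04 Hz.
Step 3 — Series Q: Q = ω₀L/R = 8.106e+04·0.00232/2370 = 0.07935.
Step 4 — Bandwidth: Δω = ω₀/Q = 1.022e+06 rad/s; BW = Δω/(2π) = 1.626e+05 Hz.

(a) f₀ = 1.29e+04 Hz  (b) Q = 0.07935  (c) BW = 1.626e+05 Hz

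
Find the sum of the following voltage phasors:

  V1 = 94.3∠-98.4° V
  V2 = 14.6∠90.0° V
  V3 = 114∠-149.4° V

Step 1 — Convert each phasor to rectangular form:
  V1 = 94.3·(cos(-98.4°) + j·sin(-98.4°)) = -13.78 - j93.29 V
  V2 = 14.6·(cos(90.0°) + j·sin(90.0°)) = 0 + j14.6 V
  V3 = 114·(cos(-149.4°) + j·sin(-149.4°)) = -98.12 - j58.03 V
Step 2 — Sum components: V_total = -111.9 - j136.7 V.
Step 3 — Convert to polar: |V_total| = 176.7 V, ∠V_total = -129.3°.

V_total = 176.7∠-129.3° V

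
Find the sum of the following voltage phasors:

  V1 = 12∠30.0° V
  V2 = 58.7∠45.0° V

Step 1 — Convert each phasor to rectangular form:
  V1 = 12·(cos(30.0°) + j·sin(30.0°)) = 10.39 + j6 V
  V2 = 58.7·(cos(45.0°) + j·sin(45.0°)) = 41.51 + j41.51 V
Step 2 — Sum components: V_total = 51.9 + j47.51 V.
Step 3 — Convert to polar: |V_total| = 70.36 V, ∠V_total = 42.5°.

V_total = 70.36∠42.5° V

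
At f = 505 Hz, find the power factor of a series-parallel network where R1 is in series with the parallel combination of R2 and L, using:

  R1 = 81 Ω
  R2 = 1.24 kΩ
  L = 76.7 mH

Step 1 — Angular frequency: ω = 2π·f = 2π·505 = 3173 rad/s.
Step 2 — Component impedances:
  R1: Z = R = 81 Ω
  R2: Z = R = 1240 Ω
  L: Z = jωL = j·3173·0.0767 = 0 + j243.4 Ω
Step 3 — Parallel branch: R2 || L = 1/(1/R2 + 1/L) = 45.99 + j234.3 Ω.
Step 4 — Series with R1: Z_total = R1 + (R2 || L) = 127 + j234.3 Ω = 266.5∠61.5° Ω.
Step 5 — Power factor: PF = cos(φ) = Re(Z)/|Z| = 127/266.5 = 0.4765.
Step 6 — Type: Im(Z) = 234.3 ⇒ lagging (phase φ = 61.5°).

PF = 0.4765 (lagging, φ = 61.5°)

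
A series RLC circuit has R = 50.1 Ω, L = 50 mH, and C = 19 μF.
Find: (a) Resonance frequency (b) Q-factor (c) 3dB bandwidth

Step 1 — Resonance condition Im(Z)=0 gives ω₀ = 1/√(LC).
Step 2 — ω₀ = 1/√(0.05·1.9e-05) = 1026 rad/s.
Step 3 — f₀ = ω₀/(2π) = 163.3 Hz.
Step 4 — Series Q: Q = ω₀L/R = 1026·0.05/50.1 = 1.024.
Step 5 — 3dB bandwidth: Δω = ω₀/Q = 1002 rad/s; BW = Δω/(2π) = 159.5 Hz.

(a) f₀ = 163.3 Hz  (b) Q = 1.024  (c) BW = 159.5 Hz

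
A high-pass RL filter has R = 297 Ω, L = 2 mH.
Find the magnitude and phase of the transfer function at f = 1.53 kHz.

Step 1 — Angular frequency: ω = 2π·1530 = 9613 rad/s.
Step 2 — Transfer function: H(jω) = jωL/(R + jωL).
Step 3 — Numerator jωL = j·19.23; denominator R + jωL = 297 + j19.23.
Step 4 — H = 0.004173 + j0.06447.
Step 5 — Magnitude: |H| = 0.0646 (-23.8 dB); phase: φ = 86.3°.

|H| = 0.0646 (-23.8 dB), φ = 86.3°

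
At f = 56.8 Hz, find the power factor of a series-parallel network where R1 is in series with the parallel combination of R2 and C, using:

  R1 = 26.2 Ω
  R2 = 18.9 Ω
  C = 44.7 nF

Step 1 — Angular frequency: ω = 2π·f = 2π·56.8 = 356.9 rad/s.
Step 2 — Component impedances:
  R1: Z = R = 26.2 Ω
  R2: Z = R = 18.9 Ω
  C: Z = 1/(jωC) = -j/(ω·C) = 0 - j6.269e+04 Ω
Step 3 — Parallel branch: R2 || C = 1/(1/R2 + 1/C) = 18.9 - j0.005698 Ω.
Step 4 — Series with R1: Z_total = R1 + (R2 || C) = 45.1 - j0.005698 Ω = 45.1∠-0.0° Ω.
Step 5 — Power factor: PF = cos(φ) = Re(Z)/|Z| = 45.1/45.1 = 1.
Step 6 — Type: Im(Z) = -0.005698 ⇒ leading (phase φ = -0.0°).

PF = 1 (leading, φ = -0.0°)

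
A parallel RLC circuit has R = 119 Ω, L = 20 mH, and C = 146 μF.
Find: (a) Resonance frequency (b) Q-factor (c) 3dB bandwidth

Step 1 — Resonance: ω₀ = 1/√(LC) = 1/√(0.02·0.000146) = 585.2 rad/s.
Step 2 — f₀ = ω₀/(2π) = 93.14 Hz.
Step 3 — Parallel Q: Q = R/(ω₀L) = 119/(585.2·0.02) = 10.17.
Step 4 — Bandwidth: Δω = ω₀/Q = 57.56 rad/s; BW = Δω/(2π) = 9.161 Hz.

(a) f₀ = 93.14 Hz  (b) Q = 10.17  (c) BW = 9.161 Hz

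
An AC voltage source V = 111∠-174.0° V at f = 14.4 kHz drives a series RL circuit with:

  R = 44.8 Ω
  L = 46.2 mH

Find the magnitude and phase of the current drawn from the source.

Step 1 — Angular frequency: ω = 2π·f = 2π·1.44e+04 = 9.048e+04 rad/s.
Step 2 — Component impedances:
  R: Z = R = 44.8 Ω
  L: Z = jωL = j·9.048e+04·0.0462 = 0 + j4180 Ω
Step 3 — Series combination: Z_total = R + L = 44.8 + j4180 Ω = 4180∠89.4° Ω.
Step 4 — Source phasor: V = 111∠-174.0° V = -110.4 - j11.6 V.
Step 5 — Ohm's law: I = V / Z_total = (-110.4 - j11.6) / (44.8 + j4180) = -0.003058 + j0.02638 A.
Step 6 — Convert to polar: |I| = 0.02655 A, ∠I = 96.6°.

I = 0.02655∠96.6° A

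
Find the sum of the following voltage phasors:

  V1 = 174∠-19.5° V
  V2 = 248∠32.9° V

Step 1 — Convert each phasor to rectangular form:
  V1 = 174·(cos(-19.5°) + j·sin(-19.5°)) = 164 - j58.08 V
  V2 = 248·(cos(32.9°) + j·sin(32.9°)) = 208.2 + j134.7 V
Step 2 — Sum components: V_total = 372.2 + j76.62 V.
Step 3 — Convert to polar: |V_total| = 380 V, ∠V_total = 11.6°.

V_total = 380∠11.6° V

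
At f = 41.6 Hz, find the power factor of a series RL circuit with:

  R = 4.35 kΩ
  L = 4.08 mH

Step 1 — Angular frequency: ω = 2π·f = 2π·41.6 = 261.4 rad/s.
Step 2 — Component impedances:
  R: Z = R = 4350 Ω
  L: Z = jωL = j·261.4·0.00408 = 0 + j1.066 Ω
Step 3 — Series combination: Z_total = R + L = 4350 + j1.066 Ω = 4350∠0.0° Ω.
Step 4 — Power factor: PF = cos(φ) = Re(Z)/|Z| = 4350/4350 = 1.
Step 5 — Type: Im(Z) = 1.066 ⇒ lagging (phase φ = 0.0°).

PF = 1 (lagging, φ = 0.0°)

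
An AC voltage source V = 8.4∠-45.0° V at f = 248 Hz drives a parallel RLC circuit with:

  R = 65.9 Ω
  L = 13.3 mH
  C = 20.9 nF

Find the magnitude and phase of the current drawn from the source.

Step 1 — Angular frequency: ω = 2π·f = 2π·248 = 1558 rad/s.
Step 2 — Component impedances:
  R: Z = R = 65.9 Ω
  L: Z = jωL = j·1558·0.0133 = 0 + j20.72 Ω
  C: Z = 1/(jωC) = -j/(ω·C) = 0 - j3.071e+04 Ω
Step 3 — Parallel combination: 1/Z_total = 1/R + 1/L + 1/C; Z_total = 5.938 + j18.87 Ω = 19.78∠72.5° Ω.
Step 4 — Source phasor: V = 8.4∠-45.0° V = 5.94 - j5.94 V.
Step 5 — Ohm's law: I = V / Z_total = (5.94 - j5.94) / (5.938 + j18.87) = -0.1963 - j0.3765 A.
Step 6 — Convert to polar: |I| = 0.4246 A, ∠I = -117.5°.

I = 0.4246∠-117.5° A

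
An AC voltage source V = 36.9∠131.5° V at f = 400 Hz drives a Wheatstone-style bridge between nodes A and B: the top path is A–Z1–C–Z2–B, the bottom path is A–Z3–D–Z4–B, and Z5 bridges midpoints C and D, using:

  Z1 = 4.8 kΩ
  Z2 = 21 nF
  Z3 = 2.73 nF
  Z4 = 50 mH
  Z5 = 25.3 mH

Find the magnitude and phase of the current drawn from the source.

Step 1 — Angular frequency: ω = 2π·f = 2π·400 = 2513 rad/s.
Step 2 — Component impedances:
  Z1: Z = R = 4800 Ω
  Z2: Z = 1/(jωC) = -j/(ω·C) = 0 - j1.895e+04 Ω
  Z3: Z = 1/(jωC) = -j/(ω·C) = 0 - j1.457e+05 Ω
  Z4: Z = jωL = j·2513·0.05 = 0 + j125.7 Ω
  Z5: Z = jωL = j·2513·0.0253 = 0 + j63.59 Ω
Step 3 — Bridge requires nodal analysis (the Z5 bridge couples midpoints C and D, so the two paths cannot be reduced to a simple series/parallel combination). Setting node B to ground and injecting 1 A at node A, the 3-node admittance system at A, C, D solves to V_A = Z_AB = 4799 + j33.07 Ω = 4799∠0.4° Ω.
Step 4 — Source phasor: V = 36.9∠131.5° V = -24.45 + j27.64 V.
Step 5 — Ohm's law: I = V / Z_total = (-24.45 + j27.64) / (4799 + j33.07) = -0.005055 + j0.005794 A.
Step 6 — Convert to polar: |I| = 0.007689 A, ∠I = 131.1°.

I = 0.007689∠131.1° A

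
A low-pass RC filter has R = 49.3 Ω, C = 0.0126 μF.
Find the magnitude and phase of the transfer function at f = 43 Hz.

Step 1 — Angular frequency: ω = 2π·43 = 270.2 rad/s.
Step 2 — Transfer function: H(jω) = 1/(1 + jωRC).
Step 3 — Denominator: 1 + jωRC = 1 + j·270.2·49.3·1.26e-08 = 1 + j0.0001678.
Step 4 — H = 1 - j0.0001678.
Step 5 — Magnitude: |H| = 1 (-0.0 dB); phase: φ = -0.0°.

|H| = 1 (-0.0 dB), φ = -0.0°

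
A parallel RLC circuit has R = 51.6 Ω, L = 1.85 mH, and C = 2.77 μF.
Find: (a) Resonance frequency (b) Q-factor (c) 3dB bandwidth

Step 1 — Resonance: ω₀ = 1/√(LC) = 1/√(0.00185·2.77e-06) = 1.397e+04 rad/s.
Step 2 — f₀ = ω₀/(2π) = 2223 Hz.
Step 3 — Parallel Q: Q = R/(ω₀L) = 51.6/(1.397e+04·0.00185) = 1.997.
Step 4 — Bandwidth: Δω = ω₀/Q = 6996 rad/s; BW = Δω/(2π) = 1114 Hz.

(a) f₀ = 2223 Hz  (b) Q = 1.997  (c) BW = 1114 Hz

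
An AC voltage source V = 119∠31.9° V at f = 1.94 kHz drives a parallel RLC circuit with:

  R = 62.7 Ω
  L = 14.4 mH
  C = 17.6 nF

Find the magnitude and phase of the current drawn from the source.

Step 1 — Angular frequency: ω = 2π·f = 2π·1940 = 1.219e+04 rad/s.
Step 2 — Component impedances:
  R: Z = R = 62.7 Ω
  L: Z = jωL = j·1.219e+04·0.0144 = 0 + j175.5 Ω
  C: Z = 1/(jωC) = -j/(ω·C) = 0 - j4661 Ω
Step 3 — Parallel combination: 1/Z_total = 1/R + 1/L + 1/C; Z_total = 56.07 + j19.28 Ω = 59.29∠19.0° Ω.
Step 4 — Source phasor: V = 119∠31.9° V = 101 + j62.88 V.
Step 5 — Ohm's law: I = V / Z_total = (101 + j62.88) / (56.07 + j19.28) = 1.956 + j0.449 A.
Step 6 — Convert to polar: |I| = 2.007 A, ∠I = 12.9°.

I = 2.007∠12.9° A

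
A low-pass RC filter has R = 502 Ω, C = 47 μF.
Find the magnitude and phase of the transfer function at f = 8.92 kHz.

Step 1 — Angular frequency: ω = 2π·8920 = 5.605e+04 rad/s.
Step 2 — Transfer function: H(jω) = 1/(1 + jωRC).
Step 3 — Denominator: 1 + jωRC = 1 + j·5.605e+04·502·4.7e-05 = 1 + j1322.
Step 4 — H = 5.719e-07 - j0.0007562.
Step 5 — Magnitude: |H| = 0.0007562 (-62.4 dB); phase: φ = -90.0°.

|H| = 0.0007562 (-62.4 dB), φ = -90.0°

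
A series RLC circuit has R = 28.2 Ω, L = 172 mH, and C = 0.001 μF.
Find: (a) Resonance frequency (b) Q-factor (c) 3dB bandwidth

Step 1 — Resonance: ω₀ = 1/√(LC) = 1/√(0.172·1e-09) = 7.625e+04 rad/s.
Step 2 — f₀ = ω₀/(2π) = 1.214e+04 Hz.
Step 3 — Series Q: Q = ω₀L/R = 7.625e+04·0.172/28.2 = 465.1.
Step 4 — Bandwidth: Δω = ω₀/Q = 164 rad/s; BW = Δω/(2π) = 26.09 Hz.

(a) f₀ = 1.214e+04 Hz  (b) Q = 465.1  (c) BW = 26.09 Hz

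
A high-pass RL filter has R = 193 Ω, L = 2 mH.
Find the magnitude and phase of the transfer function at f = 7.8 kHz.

Step 1 — Angular frequency: ω = 2π·7800 = 4.901e+04 rad/s.
Step 2 — Transfer function: H(jω) = jωL/(R + jωL).
Step 3 — Numerator jωL = j·98.02; denominator R + jωL = 193 + j98.02.
Step 4 — H = 0.205 + j0.4037.
Step 5 — Magnitude: |H| = 0.4528 (-6.9 dB); phase: φ = 63.1°.

|H| = 0.4528 (-6.9 dB), φ = 63.1°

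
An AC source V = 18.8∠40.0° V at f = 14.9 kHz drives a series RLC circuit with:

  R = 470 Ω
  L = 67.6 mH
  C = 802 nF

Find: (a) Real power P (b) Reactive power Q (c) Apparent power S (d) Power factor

Step 1 — Angular frequency: ω = 2π·f = 2π·1.49e+04 = 9.362e+04 rad/s.
Step 2 — Component impedances:
  R: Z = R = 470 Ω
  L: Z = jωL = j·9.362e+04·0.0676 = 0 + j6329 Ω
  C: Z = 1/(jωC) = -j/(ω·C) = 0 - j13.32 Ω
Step 3 — Series combination: Z_total = R + L + C = 470 + j6315 Ω = 6333∠85.7° Ω.
Step 4 — Source phasor: V = 18.8∠40.0° V = 14.4 + j12.08 V.
Step 5 — Current: I = V / Z = 0.002072 - j0.002126 A = 0.002969∠-45.7° A.
Step 6 — Complex power: S = V·I* = 0.004142 + j0.05566 VA.
Step 7 — Real power: P = Re(S) = 0.004142 W.
Step 8 — Reactive power: Q = Im(S) = 0.05566 VAR.
Step 9 — Apparent power: |S| = 0.05581 VA.
Step 10 — Power factor: PF = P/|S| = 0.07422 (lagging).

(a) P = 0.004142 W  (b) Q = 0.05566 VAR  (c) S = 0.05581 VA  (d) PF = 0.07422 (lagging)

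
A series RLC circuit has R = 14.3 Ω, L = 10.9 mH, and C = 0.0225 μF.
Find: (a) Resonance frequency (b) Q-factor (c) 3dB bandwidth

Step 1 — Resonance: ω₀ = 1/√(LC) = 1/√(0.0109·2.25e-08) = 6.386e+04 rad/s.
Step 2 — f₀ = ω₀/(2π) = 1.016e+04 Hz.
Step 3 — Series Q: Q = ω₀L/R = 6.386e+04·0.0109/14.3 = 48.67.
Step 4 — Bandwidth: Δω = ω₀/Q = 1312 rad/s; BW = Δω/(2π) = 208.8 Hz.

(a) f₀ = 1.016e+04 Hz  (b) Q = 48.67  (c) BW = 208.8 Hz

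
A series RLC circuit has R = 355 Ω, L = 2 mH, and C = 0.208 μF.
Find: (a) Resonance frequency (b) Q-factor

Step 1 — Resonance condition Im(Z)=0 gives ω₀ = 1/√(LC).
Step 2 — ω₀ = 1/√(0.002·2.08e-07) = 4.903e+04 rad/s.
Step 3 — f₀ = ω₀/(2π) = 7803 Hz.
Step 4 — Series Q: Q = ω₀L/R = 4.903e+04·0.002/355 = 0.2762.

(a) f₀ = 7803 Hz  (b) Q = 0.2762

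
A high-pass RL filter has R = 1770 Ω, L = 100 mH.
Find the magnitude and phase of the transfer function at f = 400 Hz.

Step 1 — Angular frequency: ω = 2π·400 = 2513 rad/s.
Step 2 — Transfer function: H(jω) = jωL/(R + jωL).
Step 3 — Numerator jωL = j·251.3; denominator R + jωL = 1770 + j251.3.
Step 4 — H = 0.01976 + j0.1392.
Step 5 — Magnitude: |H| = 0.1406 (-17.0 dB); phase: φ = 81.9°.

|H| = 0.1406 (-17.0 dB), φ = 81.9°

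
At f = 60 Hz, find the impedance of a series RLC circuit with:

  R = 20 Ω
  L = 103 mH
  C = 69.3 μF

Step 1 — Angular frequency: ω = 2π·f = 2π·60 = 377 rad/s.
Step 2 — Component impedances:
  R: Z = R = 20 Ω
  L: Z = jωL = j·377·0.103 = 0 + j38.83 Ω
  C: Z = 1/(jωC) = -j/(ω·C) = 0 - j38.28 Ω
Step 3 — Series combination: Z_total = R + L + C = 20 + j0.5533 Ω = 20.01∠1.6° Ω.

Z = 20 + j0.5533 Ω = 20.01∠1.6° Ω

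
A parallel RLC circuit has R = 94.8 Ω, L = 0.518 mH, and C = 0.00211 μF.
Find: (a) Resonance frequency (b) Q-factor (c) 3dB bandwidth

Step 1 — Resonance: ω₀ = 1/√(LC) = 1/√(0.000518·2.11e-09) = 9.565e+05 rad/s.
Step 2 — f₀ = ω₀/(2π) = 1.522e+05 Hz.
Step 3 — Parallel Q: Q = R/(ω₀L) = 94.8/(9.565e+05·0.000518) = 0.1913.
Step 4 — Bandwidth: Δω = ω₀/Q = 4.999e+06 rad/s; BW = Δω/(2π) = 7.957e+05 Hz.

(a) f₀ = 1.522e+05 Hz  (b) Q = 0.1913  (c) BW = 7.957e+05 Hz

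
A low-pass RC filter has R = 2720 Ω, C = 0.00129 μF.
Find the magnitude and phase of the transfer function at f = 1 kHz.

Step 1 — Angular frequency: ω = 2π·1000 = 6283 rad/s.
Step 2 — Transfer function: H(jω) = 1/(1 + jωRC).
Step 3 — Denominator: 1 + jωRC = 1 + j·6283·2720·1.29e-09 = 1 + j0.02205.
Step 4 — H = 0.9995 - j0.02204.
Step 5 — Magnitude: |H| = 0.9998 (-0.0 dB); phase: φ = -1.3°.

|H| = 0.9998 (-0.0 dB), φ = -1.3°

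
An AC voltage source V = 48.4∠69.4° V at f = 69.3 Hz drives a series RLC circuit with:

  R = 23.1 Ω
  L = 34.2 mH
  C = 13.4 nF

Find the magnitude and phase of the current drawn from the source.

Step 1 — Angular frequency: ω = 2π·f = 2π·69.3 = 435.4 rad/s.
Step 2 — Component impedances:
  R: Z = R = 23.1 Ω
  L: Z = jωL = j·435.4·0.0342 = 0 + j14.89 Ω
  C: Z = 1/(jωC) = -j/(ω·C) = 0 - j1.714e+05 Ω
Step 3 — Series combination: Z_total = R + L + C = 23.1 - j1.714e+05 Ω = 1.714e+05∠-90.0° Ω.
Step 4 — Source phasor: V = 48.4∠69.4° V = 17.03 + j45.31 V.
Step 5 — Ohm's law: I = V / Z_total = (17.03 + j45.31) / (23.1 - j1.714e+05) = -0.0002644 + j9.94e-05 A.
Step 6 — Convert to polar: |I| = 0.0002824 A, ∠I = 159.4°.

I = 0.0002824∠159.4° A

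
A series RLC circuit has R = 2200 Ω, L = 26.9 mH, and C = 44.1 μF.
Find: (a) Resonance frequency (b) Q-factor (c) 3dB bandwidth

Step 1 — Resonance: ω₀ = 1/√(LC) = 1/√(0.0269·4.41e-05) = 918.1 rad/s.
Step 2 — f₀ = ω₀/(2π) = 146.1 Hz.
Step 3 — Series Q: Q = ω₀L/R = 918.1·0.0269/2200 = 0.01123.
Step 4 — Bandwidth: Δω = ω₀/Q = 8.178e+04 rad/s; BW = Δω/(2π) = 1.302e+04 Hz.

(a) f₀ = 146.1 Hz  (b) Q = 0.01123  (c) BW = 1.302e+04 Hz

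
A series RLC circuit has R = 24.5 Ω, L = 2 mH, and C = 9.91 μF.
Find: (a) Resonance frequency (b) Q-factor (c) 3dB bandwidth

Step 1 — Resonance: ω₀ = 1/√(LC) = 1/√(0.002·9.91e-06) = 7103 rad/s.
Step 2 — f₀ = ω₀/(2π) = 1130 Hz.
Step 3 — Series Q: Q = ω₀L/R = 7103·0.002/24.5 = 0.5798.
Step 4 — Bandwidth: Δω = ω₀/Q = 1.225e+04 rad/s; BW = Δω/(2π) = 1950 Hz.

(a) f₀ = 1130 Hz  (b) Q = 0.5798  (c) BW = 1950 Hz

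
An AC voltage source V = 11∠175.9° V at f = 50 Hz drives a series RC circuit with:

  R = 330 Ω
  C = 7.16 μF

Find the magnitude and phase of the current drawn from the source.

Step 1 — Angular frequency: ω = 2π·f = 2π·50 = 314.2 rad/s.
Step 2 — Component impedances:
  R: Z = R = 330 Ω
  C: Z = 1/(jωC) = -j/(ω·C) = 0 - j444.6 Ω
Step 3 — Series combination: Z_total = R + C = 330 - j444.6 Ω = 553.7∠-53.4° Ω.
Step 4 — Source phasor: V = 11∠175.9° V = -10.97 + j0.7865 V.
Step 5 — Ohm's law: I = V / Z_total = (-10.97 + j0.7865) / (330 - j444.6) = -0.01295 - j0.01507 A.
Step 6 — Convert to polar: |I| = 0.01987 A, ∠I = -130.7°.

I = 0.01987∠-130.7° A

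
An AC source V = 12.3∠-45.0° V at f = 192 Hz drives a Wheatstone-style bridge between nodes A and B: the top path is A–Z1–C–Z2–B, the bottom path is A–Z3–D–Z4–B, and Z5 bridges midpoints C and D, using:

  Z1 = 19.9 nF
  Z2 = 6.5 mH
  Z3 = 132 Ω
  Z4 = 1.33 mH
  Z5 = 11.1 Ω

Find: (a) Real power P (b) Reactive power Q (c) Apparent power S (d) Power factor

Step 1 — Angular frequency: ω = 2π·f = 2π·192 = 1206 rad/s.
Step 2 — Component impedances:
  Z1: Z = 1/(jωC) = -j/(ω·C) = 0 - j4.165e+04 Ω
  Z2: Z = jωL = j·1206·0.0065 = 0 + j7.841 Ω
  Z3: Z = R = 132 Ω
  Z4: Z = jωL = j·1206·0.00133 = 0 + j1.604 Ω
  Z5: Z = R = 11.1 Ω
Step 3 — Bridge requires nodal analysis (the Z5 bridge couples midpoints C and D, so the two paths cannot be reduced to a simple series/parallel combination). Setting node B to ground and injecting 1 A at node A, the 3-node admittance system at A, C, D solves to V_A = Z_AB = 132.1 + j1.067 Ω = 132.1∠0.5° Ω.
Step 4 — Source phasor: V = 12.3∠-45.0° V = 8.697 - j8.697 V.
Step 5 — Current: I = V / Z = 0.06528 - j0.06635 A = 0.09308∠-45.5° A.
Step 6 — Complex power: S = V·I* = 1.145 + j0.009241 VA.
Step 7 — Real power: P = Re(S) = 1.145 W.
Step 8 — Reactive power: Q = Im(S) = 0.009241 VAR.
Step 9 — Apparent power: |S| = 1.145 VA.
Step 10 — Power factor: PF = P/|S| = 1 (lagging).

(a) P = 1.145 W  (b) Q = 0.009241 VAR  (c) S = 1.145 VA  (d) PF = 1 (lagging)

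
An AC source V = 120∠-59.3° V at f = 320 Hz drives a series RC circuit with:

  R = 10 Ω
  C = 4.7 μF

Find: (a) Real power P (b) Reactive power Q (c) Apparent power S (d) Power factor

Step 1 — Angular frequency: ω = 2π·f = 2π·320 = 2011 rad/s.
Step 2 — Component impedances:
  R: Z = R = 10 Ω
  C: Z = 1/(jωC) = -j/(ω·C) = 0 - j105.8 Ω
Step 3 — Series combination: Z_total = R + C = 10 - j105.8 Ω = 106.3∠-84.6° Ω.
Step 4 — Source phasor: V = 120∠-59.3° V = 61.27 - j103.2 V.
Step 5 — Current: I = V / Z = 1.021 + j0.4825 A = 1.129∠25.3° A.
Step 6 — Complex power: S = V·I* = 12.75 - j134.9 VA.
Step 7 — Real power: P = Re(S) = 12.75 W.
Step 8 — Reactive power: Q = Im(S) = -134.9 VAR.
Step 9 — Apparent power: |S| = 135.5 VA.
Step 10 — Power factor: PF = P/|S| = 0.09408 (leading).

(a) P = 12.75 W  (b) Q = -134.9 VAR  (c) S = 135.5 VA  (d) PF = 0.09408 (leading)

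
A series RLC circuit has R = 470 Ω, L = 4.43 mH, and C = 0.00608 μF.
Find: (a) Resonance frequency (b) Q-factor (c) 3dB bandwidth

Step 1 — Resonance: ω₀ = 1/√(LC) = 1/√(0.00443·6.08e-09) = 1.927e+05 rad/s.
Step 2 — f₀ = ω₀/(2π) = 3.067e+04 Hz.
Step 3 — Series Q: Q = ω₀L/R = 1.927e+05·0.00443/470 = 1.816.
Step 4 — Bandwidth: Δω = ω₀/Q = 1.061e+05 rad/s; BW = Δω/(2π) = 1.689e+04 Hz.

(a) f₀ = 3.067e+04 Hz  (b) Q = 1.816  (c) BW = 1.689e+04 Hz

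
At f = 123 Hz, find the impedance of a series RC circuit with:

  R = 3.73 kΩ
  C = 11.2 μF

Step 1 — Angular frequency: ω = 2π·f = 2π·123 = 772.8 rad/s.
Step 2 — Component impedances:
  R: Z = R = 3730 Ω
  C: Z = 1/(jωC) = -j/(ω·C) = 0 - j115.5 Ω
Step 3 — Series combination: Z_total = R + C = 3730 - j115.5 Ω = 3732∠-1.8° Ω.

Z = 3730 - j115.5 Ω = 3732∠-1.8° Ω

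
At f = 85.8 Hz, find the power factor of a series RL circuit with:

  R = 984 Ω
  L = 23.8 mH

Step 1 — Angular frequency: ω = 2π·f = 2π·85.8 = 539.1 rad/s.
Step 2 — Component impedances:
  R: Z = R = 984 Ω
  L: Z = jωL = j·539.1·0.0238 = 0 + j12.83 Ω
Step 3 — Series combination: Z_total = R + L = 984 + j12.83 Ω = 984.1∠0.7° Ω.
Step 4 — Power factor: PF = cos(φ) = Re(Z)/|Z| = 984/984.1 = 0.9999.
Step 5 — Type: Im(Z) = 12.83 ⇒ lagging (phase φ = 0.7°).

PF = 0.9999 (lagging, φ = 0.7°)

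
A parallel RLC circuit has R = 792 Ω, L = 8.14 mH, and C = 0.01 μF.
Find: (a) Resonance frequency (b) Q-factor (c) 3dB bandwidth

Step 1 — Resonance: ω₀ = 1/√(LC) = 1/√(0.00814·1e-08) = 1.108e+05 rad/s.
Step 2 — f₀ = ω₀/(2π) = 1.764e+04 Hz.
Step 3 — Parallel Q: Q = R/(ω₀L) = 792/(1.108e+05·0.00814) = 0.8778.
Step 4 — Bandwidth: Δω = ω₀/Q = 1.263e+05 rad/s; BW = Δω/(2π) = 2.01e+04 Hz.

(a) f₀ = 1.764e+04 Hz  (b) Q = 0.8778  (c) BW = 2.01e+04 Hz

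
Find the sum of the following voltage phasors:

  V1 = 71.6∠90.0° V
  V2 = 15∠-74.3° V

Step 1 — Convert each phasor to rectangular form:
  V1 = 71.6·(cos(90.0°) + j·sin(90.0°)) = 0 + j71.6 V
  V2 = 15·(cos(-74.3°) + j·sin(-74.3°)) = 4.059 - j14.44 V
Step 2 — Sum components: V_total = 4.059 + j57.16 V.
Step 3 — Convert to polar: |V_total| = 57.3 V, ∠V_total = 85.9°.

V_total = 57.3∠85.9° V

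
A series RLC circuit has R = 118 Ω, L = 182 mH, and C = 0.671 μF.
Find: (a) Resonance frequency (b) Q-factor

Step 1 — Resonance condition Im(Z)=0 gives ω₀ = 1/√(LC).
Step 2 — ω₀ = 1/√(0.182·6.71e-07) = 2862 rad/s.
Step 3 — f₀ = ω₀/(2π) = 455.4 Hz.
Step 4 — Series Q: Q = ω₀L/R = 2862·0.182/118 = 4.414.

(a) f₀ = 455.4 Hz  (b) Q = 4.414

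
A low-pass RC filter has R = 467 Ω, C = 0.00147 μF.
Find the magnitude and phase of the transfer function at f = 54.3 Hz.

Step 1 — Angular frequency: ω = 2π·54.3 = 341.2 rad/s.
Step 2 — Transfer function: H(jω) = 1/(1 + jωRC).
Step 3 — Denominator: 1 + jωRC = 1 + j·341.2·467·1.47e-09 = 1 + j0.0002342.
Step 4 — H = 1 - j0.0002342.
Step 5 — Magnitude: |H| = 1 (-0.0 dB); phase: φ = -0.0°.

|H| = 1 (-0.0 dB), φ = -0.0°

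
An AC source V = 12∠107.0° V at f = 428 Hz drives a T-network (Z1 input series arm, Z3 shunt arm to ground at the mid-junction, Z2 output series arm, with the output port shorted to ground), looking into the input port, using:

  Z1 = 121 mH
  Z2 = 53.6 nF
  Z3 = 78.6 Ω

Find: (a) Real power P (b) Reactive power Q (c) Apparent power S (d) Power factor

Step 1 — Angular frequency: ω = 2π·f = 2π·428 = 2689 rad/s.
Step 2 — Component impedances:
  Z1: Z = jωL = j·2689·0.121 = 0 + j325.4 Ω
  Z2: Z = 1/(jωC) = -j/(ω·C) = 0 - j6938 Ω
  Z3: Z = R = 78.6 Ω
Step 3 — With the output port shorted to ground, the output series arm Z2 runs from the junction to ground; the shunt arm Z3 also runs from the junction to ground. They appear in parallel: Z3 || Z2 = 78.59 - j0.8904 Ω.
Step 4 — Series with input arm Z1: Z_in = Z1 + (Z3 || Z2) = 78.59 + j324.5 Ω = 333.9∠76.4° Ω.
Step 5 — Source phasor: V = 12∠107.0° V = -3.508 + j11.48 V.
Step 6 — Current: I = V / Z = 0.03093 + j0.0183 A = 0.03594∠30.6° A.
Step 7 — Complex power: S = V·I* = 0.1015 + j0.4192 VA.
Step 8 — Real power: P = Re(S) = 0.1015 W.
Step 9 — Reactive power: Q = Im(S) = 0.4192 VAR.
Step 10 — Apparent power: |S| = 0.4313 VA.
Step 11 — Power factor: PF = P/|S| = 0.2354 (lagging).

(a) P = 0.1015 W  (b) Q = 0.4192 VAR  (c) S = 0.4313 VA  (d) PF = 0.2354 (lagging)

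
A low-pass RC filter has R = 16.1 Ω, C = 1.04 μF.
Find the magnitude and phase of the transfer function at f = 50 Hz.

Step 1 — Angular frequency: ω = 2π·50 = 314.2 rad/s.
Step 2 — Transfer function: H(jω) = 1/(1 + jωRC).
Step 3 — Denominator: 1 + jωRC = 1 + j·314.2·16.1·1.04e-06 = 1 + j0.00526.
Step 4 — H = 1 - j0.00526.
Step 5 — Magnitude: |H| = 1 (-0.0 dB); phase: φ = -0.3°.

|H| = 1 (-0.0 dB), φ = -0.3°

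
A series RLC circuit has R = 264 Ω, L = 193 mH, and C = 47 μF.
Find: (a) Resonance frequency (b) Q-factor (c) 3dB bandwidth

Step 1 — Resonance condition Im(Z)=0 gives ω₀ = 1/√(LC).
Step 2 — ω₀ = 1/√(0.193·4.7e-05) = 332 rad/s.
Step 3 — f₀ = ω₀/(2π) = 52.84 Hz.
Step 4 — Series Q: Q = ω₀L/R = 332·0.193/264 = 0.2427.
Step 5 — 3dB bandwidth: Δω = ω₀/Q = 1368 rad/s; BW = Δω/(2π) = 217.7 Hz.

(a) f₀ = 52.84 Hz  (b) Q = 0.2427  (c) BW = 217.7 Hz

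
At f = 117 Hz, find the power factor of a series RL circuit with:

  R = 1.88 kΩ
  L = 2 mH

Step 1 — Angular frequency: ω = 2π·f = 2π·117 = 735.1 rad/s.
Step 2 — Component impedances:
  R: Z = R = 1880 Ω
  L: Z = jωL = j·735.1·0.002 = 0 + j1.47 Ω
Step 3 — Series combination: Z_total = R + L = 1880 + j1.47 Ω = 1880∠0.0° Ω.
Step 4 — Power factor: PF = cos(φ) = Re(Z)/|Z| = 1880/1880 = 1.
Step 5 — Type: Im(Z) = 1.47 ⇒ lagging (phase φ = 0.0°).

PF = 1 (lagging, φ = 0.0°)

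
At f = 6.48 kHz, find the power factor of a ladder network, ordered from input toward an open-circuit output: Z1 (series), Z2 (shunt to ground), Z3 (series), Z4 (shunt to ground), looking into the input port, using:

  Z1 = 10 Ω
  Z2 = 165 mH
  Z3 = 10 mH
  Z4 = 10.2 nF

Step 1 — Angular frequency: ω = 2π·f = 2π·6480 = 4.072e+04 rad/s.
Step 2 — Component impedances:
  Z1: Z = R = 10 Ω
  Z2: Z = jωL = j·4.072e+04·0.165 = 0 + j6718 Ω
  Z3: Z = jωL = j·4.072e+04·0.01 = 0 + j407.2 Ω
  Z4: Z = 1/(jωC) = -j/(ω·C) = 0 - j2408 Ω
Step 3 — Ladder network (open output): work backward from the far end, alternating series and parallel combinations. Z_in = 10 - j2849 Ω = 2849∠-89.8° Ω.
Step 4 — Power factor: PF = cos(φ) = Re(Z)/|Z| = 10/2849.43 = 0.003509.
Step 5 — Type: Im(Z) = -2849 ⇒ leading (phase φ = -89.8°).

PF = 0.003509 (leading, φ = -89.8°)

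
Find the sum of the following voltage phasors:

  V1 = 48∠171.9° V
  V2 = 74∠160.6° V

Step 1 — Convert each phasor to rectangular form:
  V1 = 48·(cos(171.9°) + j·sin(171.9°)) = -47.52 + j6.763 V
  V2 = 74·(cos(160.6°) + j·sin(160.6°)) = -69.8 + j24.58 V
Step 2 — Sum components: V_total = -117.3 + j31.34 V.
Step 3 — Convert to polar: |V_total| = 121.4 V, ∠V_total = 165.0°.

V_total = 121.4∠165.0° V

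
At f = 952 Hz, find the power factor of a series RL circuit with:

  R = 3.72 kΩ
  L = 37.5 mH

Step 1 — Angular frequency: ω = 2π·f = 2π·952 = 5982 rad/s.
Step 2 — Component impedances:
  R: Z = R = 3720 Ω
  L: Z = jωL = j·5982·0.0375 = 0 + j224.3 Ω
Step 3 — Series combination: Z_total = R + L = 3720 + j224.3 Ω = 3727∠3.5° Ω.
Step 4 — Power factor: PF = cos(φ) = Re(Z)/|Z| = 3720/3726.8 = 0.9982.
Step 5 — Type: Im(Z) = 224.3 ⇒ lagging (phase φ = 3.5°).

PF = 0.9982 (lagging, φ = 3.5°)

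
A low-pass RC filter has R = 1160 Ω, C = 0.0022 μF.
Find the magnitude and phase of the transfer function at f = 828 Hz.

Step 1 — Angular frequency: ω = 2π·828 = 5202 rad/s.
Step 2 — Transfer function: H(jω) = 1/(1 + jωRC).
Step 3 — Denominator: 1 + jωRC = 1 + j·5202·1160·2.2e-09 = 1 + j0.01328.
Step 4 — H = 0.9998 - j0.01327.
Step 5 — Magnitude: |H| = 0.9999 (-0.0 dB); phase: φ = -0.8°.

|H| = 0.9999 (-0.0 dB), φ = -0.8°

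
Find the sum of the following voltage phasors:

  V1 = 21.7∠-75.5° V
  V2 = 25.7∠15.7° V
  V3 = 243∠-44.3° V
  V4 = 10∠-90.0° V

Step 1 — Convert each phasor to rectangular form:
  V1 = 21.7·(cos(-75.5°) + j·sin(-75.5°)) = 5.433 - j21.01 V
  V2 = 25.7·(cos(15.7°) + j·sin(15.7°)) = 24.74 + j6.954 V
  V3 = 243·(cos(-44.3°) + j·sin(-44.3°)) = 173.9 - j169.7 V
  V4 = 10·(cos(-90.0°) + j·sin(-90.0°)) = 0 - j10 V
Step 2 — Sum components: V_total = 204.1 - j193.8 V.
Step 3 — Convert to polar: |V_total| = 281.4 V, ∠V_total = -43.5°.

V_total = 281.4∠-43.5° V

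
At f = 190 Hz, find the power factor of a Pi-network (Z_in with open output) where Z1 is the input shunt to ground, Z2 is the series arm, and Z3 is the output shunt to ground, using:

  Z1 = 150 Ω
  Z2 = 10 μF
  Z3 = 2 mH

Step 1 — Angular frequency: ω = 2π·f = 2π·190 = 1194 rad/s.
Step 2 — Component impedances:
  Z1: Z = R = 150 Ω
  Z2: Z = 1/(jωC) = -j/(ω·C) = 0 - j83.77 Ω
  Z3: Z = jωL = j·1194·0.002 = 0 + j2.388 Ω
Step 3 — With open output, the series arm Z2 and the output shunt Z3 appear in series to ground: Z2 + Z3 = 0 - j81.38 Ω.
Step 4 — Parallel with input shunt Z1: Z_in = Z1 || (Z2 + Z3) = 34.11 - j62.87 Ω = 71.53∠-61.5° Ω.
Step 5 — Power factor: PF = cos(φ) = Re(Z)/|Z| = 34.11/71.53 = 0.4769.
Step 6 — Type: Im(Z) = -62.87 ⇒ leading (phase φ = -61.5°).

PF = 0.4769 (leading, φ = -61.5°)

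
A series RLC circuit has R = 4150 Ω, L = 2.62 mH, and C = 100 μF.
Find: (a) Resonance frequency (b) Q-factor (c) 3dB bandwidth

Step 1 — Resonance condition Im(Z)=0 gives ω₀ = 1/√(LC).
Step 2 — ω₀ = 1/√(0.00262·0.0001) = 1954 rad/s.
Step 3 — f₀ = ω₀/(2π) = 310.9 Hz.
Step 4 — Series Q: Q = ω₀L/R = 1954·0.00262/4150 = 0.001233.
Step 5 — 3dB bandwidth: Δω = ω₀/Q = 1.584e+06 rad/s; BW = Δω/(2π) = 2.521e+05 Hz.

(a) f₀ = 310.9 Hz  (b) Q = 0.001233  (c) BW = 2.521e+05 Hz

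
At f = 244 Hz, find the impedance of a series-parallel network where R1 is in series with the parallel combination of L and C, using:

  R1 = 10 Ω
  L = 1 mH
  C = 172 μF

Step 1 — Angular frequency: ω = 2π·f = 2π·244 = 1533 rad/s.
Step 2 — Component impedances:
  R1: Z = R = 10 Ω
  L: Z = jωL = j·1533·0.001 = 0 + j1.533 Ω
  C: Z = 1/(jωC) = -j/(ω·C) = 0 - j3.792 Ω
Step 3 — Parallel branch: L || C = 1/(1/L + 1/C) = 0 + j2.573 Ω.
Step 4 — Series with R1: Z_total = R1 + (L || C) = 10 + j2.573 Ω = 10.33∠14.4° Ω.

Z = 10 + j2.573 Ω = 10.33∠14.4° Ω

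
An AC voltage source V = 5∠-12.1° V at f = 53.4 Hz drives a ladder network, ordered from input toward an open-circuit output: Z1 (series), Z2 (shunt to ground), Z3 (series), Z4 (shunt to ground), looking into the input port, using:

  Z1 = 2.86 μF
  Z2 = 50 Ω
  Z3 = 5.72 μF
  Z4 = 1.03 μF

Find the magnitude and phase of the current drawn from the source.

Step 1 — Angular frequency: ω = 2π·f = 2π·53.4 = 335.5 rad/s.
Step 2 — Component impedances:
  Z1: Z = 1/(jωC) = -j/(ω·C) = 0 - j1042 Ω
  Z2: Z = R = 50 Ω
  Z3: Z = 1/(jωC) = -j/(ω·C) = 0 - j521.1 Ω
  Z4: Z = 1/(jωC) = -j/(ω·C) = 0 - j2894 Ω
Step 3 — Ladder network (open output): work backward from the far end, alternating series and parallel combinations. Z_in = 49.99 - j1043 Ω = 1044∠-87.3° Ω.
Step 4 — Source phasor: V = 5∠-12.1° V = 4.889 - j1.048 V.
Step 5 — Ohm's law: I = V / Z_total = (4.889 - j1.048) / (49.99 - j1043) = 0.001227 + j0.004629 A.
Step 6 — Convert to polar: |I| = 0.004789 A, ∠I = 75.2°.

I = 0.004789∠75.2° A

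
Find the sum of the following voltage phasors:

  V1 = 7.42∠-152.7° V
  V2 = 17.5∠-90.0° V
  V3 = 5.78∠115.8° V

Step 1 — Convert each phasor to rectangular form:
  V1 = 7.42·(cos(-152.7°) + j·sin(-152.7°)) = -6.594 - j3.403 V
  V2 = 17.5·(cos(-90.0°) + j·sin(-90.0°)) = 0 - j17.5 V
  V3 = 5.78·(cos(115.8°) + j·sin(115.8°)) = -2.516 + j5.204 V
Step 2 — Sum components: V_total = -9.109 - j15.7 V.
Step 3 — Convert to polar: |V_total| = 18.15 V, ∠V_total = -120.1°.

V_total = 18.15∠-120.1° V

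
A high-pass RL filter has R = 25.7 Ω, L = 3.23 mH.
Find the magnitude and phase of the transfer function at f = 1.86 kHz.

Step 1 — Angular frequency: ω = 2π·1860 = 1.169e+04 rad/s.
Step 2 — Transfer function: H(jω) = jωL/(R + jωL).
Step 3 — Numerator jωL = j·37.75; denominator R + jωL = 25.7 + j37.75.
Step 4 — H = 0.6833 + j0.4652.
Step 5 — Magnitude: |H| = 0.8266 (-1.7 dB); phase: φ = 34.2°.

|H| = 0.8266 (-1.7 dB), φ = 34.2°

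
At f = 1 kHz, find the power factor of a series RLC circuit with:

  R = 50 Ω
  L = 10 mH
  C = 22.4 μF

Step 1 — Angular frequency: ω = 2π·f = 2π·1000 = 6283 rad/s.
Step 2 — Component impedances:
  R: Z = R = 50 Ω
  L: Z = jωL = j·6283·0.01 = 0 + j62.83 Ω
  C: Z = 1/(jωC) = -j/(ω·C) = 0 - j7.105 Ω
Step 3 — Series combination: Z_total = R + L + C = 50 + j55.73 Ω = 74.87∠48.1° Ω.
Step 4 — Power factor: PF = cos(φ) = Re(Z)/|Z| = 50/74.87 = 0.6678.
Step 5 — Type: Im(Z) = 55.73 ⇒ lagging (phase φ = 48.1°).

PF = 0.6678 (lagging, φ = 48.1°)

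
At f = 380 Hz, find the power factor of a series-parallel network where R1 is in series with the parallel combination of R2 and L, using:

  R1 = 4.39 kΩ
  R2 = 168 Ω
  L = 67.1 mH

Step 1 — Angular frequency: ω = 2π·f = 2π·380 = 2388 rad/s.
Step 2 — Component impedances:
  R1: Z = R = 4390 Ω
  R2: Z = R = 168 Ω
  L: Z = jωL = j·2388·0.0671 = 0 + j160.2 Ω
Step 3 — Parallel branch: R2 || L = 1/(1/R2 + 1/L) = 80.01 + j83.91 Ω.
Step 4 — Series with R1: Z_total = R1 + (R2 || L) = 4470 + j83.91 Ω = 4471∠1.1° Ω.
Step 5 — Power factor: PF = cos(φ) = Re(Z)/|Z| = 4470/4471 = 0.9998.
Step 6 — Type: Im(Z) = 83.91 ⇒ lagging (phase φ = 1.1°).

PF = 0.9998 (lagging, φ = 1.1°)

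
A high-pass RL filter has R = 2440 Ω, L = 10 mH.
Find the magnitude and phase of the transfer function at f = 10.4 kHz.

Step 1 — Angular frequency: ω = 2π·1.04e+04 = 6.535e+04 rad/s.
Step 2 — Transfer function: H(jω) = jωL/(R + jωL).
Step 3 — Numerator jωL = j·653.5; denominator R + jωL = 2440 + j653.5.
Step 4 — H = 0.06692 + j0.2499.
Step 5 — Magnitude: |H| = 0.2587 (-11.7 dB); phase: φ = 75.0°.

|H| = 0.2587 (-11.7 dB), φ = 75.0°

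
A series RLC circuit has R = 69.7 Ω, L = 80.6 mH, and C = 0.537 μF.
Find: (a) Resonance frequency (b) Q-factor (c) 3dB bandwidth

Step 1 — Resonance condition Im(Z)=0 gives ω₀ = 1/√(LC).
Step 2 — ω₀ = 1/√(0.0806·5.37e-07) = 4807 rad/s.
Step 3 — f₀ = ω₀/(2π) = 765 Hz.
Step 4 — Series Q: Q = ω₀L/R = 4807·0.0806/69.7 = 5.558.
Step 5 — 3dB bandwidth: Δω = ω₀/Q = 864.8 rad/s; BW = Δω/(2π) = 137.6 Hz.

(a) f₀ = 765 Hz  (b) Q = 5.558  (c) BW = 137.6 Hz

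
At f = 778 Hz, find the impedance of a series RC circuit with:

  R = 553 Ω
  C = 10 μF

Step 1 — Angular frequency: ω = 2π·f = 2π·778 = 4888 rad/s.
Step 2 — Component impedances:
  R: Z = R = 553 Ω
  C: Z = 1/(jωC) = -j/(ω·C) = 0 - j20.46 Ω
Step 3 — Series combination: Z_total = R + C = 553 - j20.46 Ω = 553.4∠-2.1° Ω.

Z = 553 - j20.46 Ω = 553.4∠-2.1° Ω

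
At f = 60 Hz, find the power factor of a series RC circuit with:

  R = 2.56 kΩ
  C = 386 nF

Step 1 — Angular frequency: ω = 2π·f = 2π·60 = 377 rad/s.
Step 2 — Component impedances:
  R: Z = R = 2560 Ω
  C: Z = 1/(jωC) = -j/(ω·C) = 0 - j6872 Ω
Step 3 — Series combination: Z_total = R + C = 2560 - j6872 Ω = 7333∠-69.6° Ω.
Step 4 — Power factor: PF = cos(φ) = Re(Z)/|Z| = 2560/7333 = 0.3491.
Step 5 — Type: Im(Z) = -6872 ⇒ leading (phase φ = -69.6°).

PF = 0.3491 (leading, φ = -69.6°)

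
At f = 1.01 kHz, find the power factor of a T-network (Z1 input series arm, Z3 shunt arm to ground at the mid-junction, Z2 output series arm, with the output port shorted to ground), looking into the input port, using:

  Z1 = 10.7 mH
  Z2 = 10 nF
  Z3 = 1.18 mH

Step 1 — Angular frequency: ω = 2π·f = 2π·1010 = 6346 rad/s.
Step 2 — Component impedances:
  Z1: Z = jωL = j·6346·0.0107 = 0 + j67.9 Ω
  Z2: Z = 1/(jωC) = -j/(ω·C) = 0 - j1.576e+04 Ω
  Z3: Z = jωL = j·6346·0.00118 = 0 + j7.488 Ω
Step 3 — With the output port shorted to ground, the output series arm Z2 runs from the junction to ground; the shunt arm Z3 also runs from the junction to ground. They appear in parallel: Z3 || Z2 = 0 + j7.492 Ω.
Step 4 — Series with input arm Z1: Z_in = Z1 + (Z3 || Z2) = 0 + j75.39 Ω = 75.39∠90.0° Ω.
Step 5 — Power factor: PF = cos(φ) = Re(Z)/|Z| = 0/75.39 = 0.
Step 6 — Type: Im(Z) = 75.39 ⇒ lagging (phase φ = 90.0°).

PF = 0 (lagging, φ = 90.0°)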